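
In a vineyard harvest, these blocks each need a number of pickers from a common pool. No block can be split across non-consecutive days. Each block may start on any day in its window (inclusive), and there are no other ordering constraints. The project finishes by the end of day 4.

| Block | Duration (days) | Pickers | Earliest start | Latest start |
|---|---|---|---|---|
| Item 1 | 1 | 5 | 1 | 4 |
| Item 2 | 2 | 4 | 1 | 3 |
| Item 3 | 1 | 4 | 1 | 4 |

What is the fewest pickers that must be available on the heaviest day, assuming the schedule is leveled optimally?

5

Early-start (Item 1@1, Item 2@1, Item 3@1) gives peak 13: d1:13  d2:4  d3:0  d4:0.
Shift Item 2→2, Item 3→4.
Schedule Item 1@1, Item 2@2, Item 3@4: d1:5  d2:4  d3:4  d4:4 — peak 5.
Total picker-days = 17 over 4 days ⇒ peak ≥ ⌈17/4⌉ = 5, so 5 is optimal.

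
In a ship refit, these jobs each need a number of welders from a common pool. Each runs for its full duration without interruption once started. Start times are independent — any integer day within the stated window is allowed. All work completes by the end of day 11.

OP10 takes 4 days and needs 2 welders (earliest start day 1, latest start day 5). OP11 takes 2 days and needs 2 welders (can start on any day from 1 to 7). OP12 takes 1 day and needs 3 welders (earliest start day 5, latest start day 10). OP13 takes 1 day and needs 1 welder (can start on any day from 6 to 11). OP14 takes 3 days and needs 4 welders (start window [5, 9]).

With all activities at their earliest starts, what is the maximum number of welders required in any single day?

Early-start schedule: OP10@1, OP11@1, OP12@5, OP13@6, OP14@5.
Load per day: day 1: 4, day 2: 4, day 3: 2, day 4: 2, day 5: 7, day 6: 5, day 7: 4, day 8: 0, day 9: 0, day 10: 0, day 11: 0.
Peak is 7.

7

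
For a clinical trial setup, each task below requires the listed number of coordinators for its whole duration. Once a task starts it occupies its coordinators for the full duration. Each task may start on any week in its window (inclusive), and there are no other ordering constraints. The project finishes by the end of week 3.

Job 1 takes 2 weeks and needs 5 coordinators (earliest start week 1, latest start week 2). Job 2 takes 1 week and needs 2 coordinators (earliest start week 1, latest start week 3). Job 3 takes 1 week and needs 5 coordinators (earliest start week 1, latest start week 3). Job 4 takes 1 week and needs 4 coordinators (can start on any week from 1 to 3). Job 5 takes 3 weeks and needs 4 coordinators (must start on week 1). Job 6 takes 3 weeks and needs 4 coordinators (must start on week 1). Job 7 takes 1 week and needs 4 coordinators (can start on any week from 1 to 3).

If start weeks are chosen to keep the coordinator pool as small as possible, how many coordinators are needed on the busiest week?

Early-start (Job 1@1, Job 2@1, Job 3@1, Job 4@1, Job 5@1, Job 6@1, Job 7@1) gives peak 28: w1:28  w2:13  w3:8.
Shift Job 3→3, Job 4→2, Job 7→3.
Schedule Job 1@1, Job 2@1, Job 3@3, Job 4@2, Job 5@1, Job 6@1, Job 7@3: w1:15  w2:17  w3:17 — peak 17.
Total coordinator-weeks = 49 over 3 weeks ⇒ peak ≥ ⌈49/3⌉ = 17, so 17 is optimal.

17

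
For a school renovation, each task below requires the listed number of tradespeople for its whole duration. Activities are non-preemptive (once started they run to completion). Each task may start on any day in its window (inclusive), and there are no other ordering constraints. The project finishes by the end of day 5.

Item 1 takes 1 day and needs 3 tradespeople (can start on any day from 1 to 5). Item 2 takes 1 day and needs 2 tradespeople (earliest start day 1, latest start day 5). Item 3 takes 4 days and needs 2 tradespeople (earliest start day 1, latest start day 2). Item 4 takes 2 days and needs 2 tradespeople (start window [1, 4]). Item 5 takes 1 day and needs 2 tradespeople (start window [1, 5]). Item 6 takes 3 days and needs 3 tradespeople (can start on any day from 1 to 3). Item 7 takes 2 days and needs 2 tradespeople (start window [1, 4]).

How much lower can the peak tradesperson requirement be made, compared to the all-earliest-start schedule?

Early-start peak: d1:16  d2:9  d3:5  d4:2  d5:0 ⇒ 16.
Leveled (Item 1@1, Item 2@1, Item 3@1, Item 4@2, Item 5@2, Item 6@3, Item 7@4): d1:7  d2:6  d3:7  d4:7  d5:5 ⇒ 7.
Reduction 16 − 7 = 9.

9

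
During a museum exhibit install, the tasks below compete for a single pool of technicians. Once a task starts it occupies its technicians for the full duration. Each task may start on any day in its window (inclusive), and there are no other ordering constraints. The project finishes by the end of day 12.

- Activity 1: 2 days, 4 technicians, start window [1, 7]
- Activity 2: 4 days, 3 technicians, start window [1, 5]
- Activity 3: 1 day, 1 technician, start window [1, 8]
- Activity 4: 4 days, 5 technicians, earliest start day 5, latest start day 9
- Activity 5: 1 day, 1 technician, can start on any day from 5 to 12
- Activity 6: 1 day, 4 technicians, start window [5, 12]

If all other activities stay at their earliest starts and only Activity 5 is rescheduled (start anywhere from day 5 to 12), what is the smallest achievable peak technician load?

Activity 5@5: d1:8  d2:7  d3:3  d4:3  d5:10  d6:5  d7:5  d8:5  d9:0  d10:0  d11:0  d12:0 → peak 10
Activity 5@6: d1:8  d2:7  d3:3  d4:3  d5:9  d6:6  d7:5  d8:5  d9:0  d10:0  d11:0  d12:0 → peak 9
Activity 5@7: d1:8  d2:7  d3:3  d4:3  d5:9  d6:5  d7:6  d8:5  d9:0  d10:0  d11:0  d12:0 → peak 9
Activity 5@8: d1:8  d2:7  d3:3  d4:3  d5:9  d6:5  d7:5  d8:6  d9:0  d10:0  d11:0  d12:0 → peak 9
Activity 5@9: d1:8  d2:7  d3:3  d4:3  d5:9  d6:5  d7:5  d8:5  d9:1  d10:0  d11:0  d12:0 → peak 9
Activity 5@10: d1:8  d2:7  d3:3  d4:3  d5:9  d6:5  d7:5  d8:5  d9:0  d10:1  d11:0  d12:0 → peak 9
Activity 5@11: d1:8  d2:7  d3:3  d4:3  d5:9  d6:5  d7:5  d8:5  d9:0  d10:0  d11:1  d12:0 → peak 9
Activity 5@12: d1:8  d2:7  d3:3  d4:3  d5:9  d6:5  d7:5  d8:5  d9:0  d10:0  d11:0  d12:1 → peak 9
Best is Activity 5@6, peak 9.

9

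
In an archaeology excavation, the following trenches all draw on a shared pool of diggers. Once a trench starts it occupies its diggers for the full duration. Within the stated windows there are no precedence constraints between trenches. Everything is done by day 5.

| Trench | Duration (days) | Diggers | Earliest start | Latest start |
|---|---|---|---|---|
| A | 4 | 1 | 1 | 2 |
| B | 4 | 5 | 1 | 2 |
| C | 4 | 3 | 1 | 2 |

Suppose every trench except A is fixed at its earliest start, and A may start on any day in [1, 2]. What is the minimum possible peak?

A@1: d1:9  d2:9  d3:9  d4:9  d5:0 → peak 9
A@2: d1:8  d2:9  d3:9  d4:9  d5:1 → peak 9
Best is A@1, peak 9.

9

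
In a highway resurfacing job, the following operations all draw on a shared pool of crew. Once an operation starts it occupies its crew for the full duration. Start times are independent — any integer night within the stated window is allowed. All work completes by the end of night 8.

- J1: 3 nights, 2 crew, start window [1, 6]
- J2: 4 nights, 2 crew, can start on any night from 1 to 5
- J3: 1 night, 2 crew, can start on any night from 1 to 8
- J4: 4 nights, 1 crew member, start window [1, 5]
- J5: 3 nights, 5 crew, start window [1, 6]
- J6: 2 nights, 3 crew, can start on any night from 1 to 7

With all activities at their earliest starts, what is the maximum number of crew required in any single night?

15

Early-start schedule: J1@1, J2@1, J3@1, J4@1, J5@1, J6@1.
Load per night: night 1: 15, night 2: 13, night 3: 10, night 4: 3, night 5: 0, night 6: 0, night 7: 0, night 8: 0.
Peak is 15.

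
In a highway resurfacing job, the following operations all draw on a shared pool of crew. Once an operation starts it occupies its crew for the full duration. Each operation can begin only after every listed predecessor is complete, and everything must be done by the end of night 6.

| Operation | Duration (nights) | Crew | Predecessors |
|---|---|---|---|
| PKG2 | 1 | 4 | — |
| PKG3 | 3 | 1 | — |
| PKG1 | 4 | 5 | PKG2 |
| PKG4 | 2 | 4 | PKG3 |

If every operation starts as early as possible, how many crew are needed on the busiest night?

Early-start schedule: PKG2@1, PKG3@1, PKG1@2, PKG4@4.
Load per night: night 1: 5, night 2: 6, night 3: 6, night 4: 9, night 5: 9, night 6: 0.
Peak is 9.

9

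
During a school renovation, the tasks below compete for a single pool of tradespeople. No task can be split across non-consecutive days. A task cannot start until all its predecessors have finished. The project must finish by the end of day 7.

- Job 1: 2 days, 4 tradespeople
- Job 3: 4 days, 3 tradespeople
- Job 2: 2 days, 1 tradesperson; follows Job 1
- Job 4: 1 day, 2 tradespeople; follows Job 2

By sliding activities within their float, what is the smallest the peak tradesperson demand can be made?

4

Early-start (Job 1@1, Job 3@1, Job 2@3, Job 4@5) gives peak 7: d1:7  d2:7  d3:4  d4:4  d5:2  d6:0  d7:0.
Shift Job 3→3, Job 4→7.
Schedule Job 1@1, Job 3@3, Job 2@3, Job 4@7: d1:4  d2:4  d3:4  d4:4  d5:3  d6:3  d7:2 — peak 4.
Total tradesperson-days = 24 over 7 days ⇒ peak ≥ ⌈24/7⌉ = 4, so 4 is optimal.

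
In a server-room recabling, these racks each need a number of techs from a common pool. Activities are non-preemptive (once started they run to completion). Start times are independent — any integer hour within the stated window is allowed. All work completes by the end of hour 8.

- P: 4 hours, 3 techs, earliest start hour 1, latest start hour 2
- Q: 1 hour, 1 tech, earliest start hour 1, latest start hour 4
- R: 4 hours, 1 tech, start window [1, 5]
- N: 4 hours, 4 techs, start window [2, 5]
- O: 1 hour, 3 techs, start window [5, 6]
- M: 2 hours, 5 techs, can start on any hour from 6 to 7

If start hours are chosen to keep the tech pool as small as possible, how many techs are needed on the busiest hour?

7

Early-start (P@1, Q@1, R@1, N@2, O@5, M@6) gives peak 8: h1:5  h2:8  h3:8  h4:8  h5:7  h6:5  h7:5  h8:0.
Shift R→5, O→6, M→7.
Schedule P@1, Q@1, R@5, N@2, O@6, M@7: h1:4  h2:7  h3:7  h4:7  h5:5  h6:4  h7:6  h8:6 — peak 7.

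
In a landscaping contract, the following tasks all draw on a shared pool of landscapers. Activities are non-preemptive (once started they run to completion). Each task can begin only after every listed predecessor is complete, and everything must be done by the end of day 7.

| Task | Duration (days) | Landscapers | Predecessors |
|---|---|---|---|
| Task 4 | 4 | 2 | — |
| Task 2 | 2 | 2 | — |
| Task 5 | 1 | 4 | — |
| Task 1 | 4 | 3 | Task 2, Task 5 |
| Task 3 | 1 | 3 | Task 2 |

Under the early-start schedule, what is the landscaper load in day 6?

At early start, day 6 has: Task 1.
Demand: 3 = 3.

3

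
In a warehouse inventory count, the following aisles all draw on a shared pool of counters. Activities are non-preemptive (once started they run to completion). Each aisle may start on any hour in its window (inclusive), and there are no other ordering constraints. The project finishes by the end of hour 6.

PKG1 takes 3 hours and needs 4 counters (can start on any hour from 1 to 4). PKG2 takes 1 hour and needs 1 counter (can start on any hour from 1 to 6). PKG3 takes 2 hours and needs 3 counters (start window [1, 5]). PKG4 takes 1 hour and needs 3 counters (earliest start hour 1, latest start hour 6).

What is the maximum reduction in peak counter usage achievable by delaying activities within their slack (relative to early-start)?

7

Early-start peak: h1:11  h2:7  h3:4  h4:0  h5:0  h6:0 ⇒ 11.
Leveled (PKG1@1, PKG2@4, PKG3@4, PKG4@6): h1:4  h2:4  h3:4  h4:4  h5:3  h6:3 ⇒ 4.
Reduction 11 − 4 = 7.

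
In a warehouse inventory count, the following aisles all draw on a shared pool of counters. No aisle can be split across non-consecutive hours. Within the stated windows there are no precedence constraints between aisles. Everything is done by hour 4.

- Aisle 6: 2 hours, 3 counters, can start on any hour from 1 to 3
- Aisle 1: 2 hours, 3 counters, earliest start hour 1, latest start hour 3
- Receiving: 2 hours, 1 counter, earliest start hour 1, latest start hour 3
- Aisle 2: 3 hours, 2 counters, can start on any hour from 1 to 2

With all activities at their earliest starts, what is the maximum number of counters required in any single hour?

Early-start schedule: Aisle 6@1, Aisle 1@1, Receiving@1, Aisle 2@1.
Load per hour: hour 1: 9, hour 2: 9, hour 3: 2, hour 4: 0.
Peak is 9.

9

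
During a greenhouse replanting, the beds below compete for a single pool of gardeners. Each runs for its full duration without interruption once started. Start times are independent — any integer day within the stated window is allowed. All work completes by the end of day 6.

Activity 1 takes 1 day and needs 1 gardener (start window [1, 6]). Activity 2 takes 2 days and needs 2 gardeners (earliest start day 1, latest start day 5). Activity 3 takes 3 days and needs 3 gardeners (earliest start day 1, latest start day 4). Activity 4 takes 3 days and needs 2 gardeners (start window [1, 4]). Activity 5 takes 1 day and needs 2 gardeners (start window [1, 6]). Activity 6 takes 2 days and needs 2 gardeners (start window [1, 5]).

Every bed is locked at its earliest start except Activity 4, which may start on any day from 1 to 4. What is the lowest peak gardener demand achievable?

Activity 4@1: d1:12  d2:9  d3:5  d4:0  d5:0  d6:0 → peak 12
Activity 4@2: d1:10  d2:9  d3:5  d4:2  d5:0  d6:0 → peak 10
Activity 4@3: d1:10  d2:7  d3:5  d4:2  d5:2  d6:0 → peak 10
Activity 4@4: d1:10  d2:7  d3:3  d4:2  d5:2  d6:2 → peak 10
Best is Activity 4@2, peak 10.

10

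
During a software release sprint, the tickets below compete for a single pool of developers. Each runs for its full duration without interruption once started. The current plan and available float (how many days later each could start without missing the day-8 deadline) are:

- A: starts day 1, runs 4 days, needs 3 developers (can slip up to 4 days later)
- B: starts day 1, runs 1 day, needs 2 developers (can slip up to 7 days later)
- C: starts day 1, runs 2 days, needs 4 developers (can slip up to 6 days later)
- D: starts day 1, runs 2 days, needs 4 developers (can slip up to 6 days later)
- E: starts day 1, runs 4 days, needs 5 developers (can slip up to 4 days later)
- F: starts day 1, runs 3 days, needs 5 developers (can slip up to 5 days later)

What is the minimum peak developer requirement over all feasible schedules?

Early-start (A@1, B@1, C@1, D@1, E@1, F@1) gives peak 23: d1:23  d2:21  d3:13  d4:8  d5:0  d6:0  d7:0  d8:0.
Shift C→5, D→7, E→2, F→6.
Schedule A@1, B@1, C@5, D@7, E@2, F@6: d1:5  d2:8  d3:8  d4:8  d5:9  d6:9  d7:9  d8:9 — peak 9.
Total developer-days = 65 over 8 days ⇒ peak ≥ ⌈65/8⌉ = 9, so 9 is optimal.

9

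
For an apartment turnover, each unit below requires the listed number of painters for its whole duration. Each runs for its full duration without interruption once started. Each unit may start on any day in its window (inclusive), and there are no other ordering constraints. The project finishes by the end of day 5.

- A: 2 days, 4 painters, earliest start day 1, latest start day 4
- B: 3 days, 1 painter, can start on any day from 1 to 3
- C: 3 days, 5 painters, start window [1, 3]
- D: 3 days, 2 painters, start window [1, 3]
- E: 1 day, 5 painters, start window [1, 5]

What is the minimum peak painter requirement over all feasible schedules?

9

Early-start (A@1, B@1, C@1, D@1, E@1) gives peak 17: d1:17  d2:12  d3:8  d4:0  d5:0.
Shift B→2, C→3, D→2.
Schedule A@1, B@2, C@3, D@2, E@1: d1:9  d2:7  d3:8  d4:8  d5:5 — peak 9.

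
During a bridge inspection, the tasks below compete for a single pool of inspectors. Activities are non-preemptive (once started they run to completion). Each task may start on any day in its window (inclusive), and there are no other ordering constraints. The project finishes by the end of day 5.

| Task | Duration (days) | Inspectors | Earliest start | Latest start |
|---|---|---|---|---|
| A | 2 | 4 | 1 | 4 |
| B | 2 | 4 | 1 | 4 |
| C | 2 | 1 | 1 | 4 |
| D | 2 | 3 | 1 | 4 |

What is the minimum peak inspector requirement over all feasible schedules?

Early-start (A@1, B@1, C@1, D@1) gives peak 12: d1:12  d2:12  d3:0  d4:0  d5:0.
Shift B→3, D→3.
Schedule A@1, B@3, C@1, D@3: d1:5  d2:5  d3:7  d4:7  d5:0 — peak 7.

7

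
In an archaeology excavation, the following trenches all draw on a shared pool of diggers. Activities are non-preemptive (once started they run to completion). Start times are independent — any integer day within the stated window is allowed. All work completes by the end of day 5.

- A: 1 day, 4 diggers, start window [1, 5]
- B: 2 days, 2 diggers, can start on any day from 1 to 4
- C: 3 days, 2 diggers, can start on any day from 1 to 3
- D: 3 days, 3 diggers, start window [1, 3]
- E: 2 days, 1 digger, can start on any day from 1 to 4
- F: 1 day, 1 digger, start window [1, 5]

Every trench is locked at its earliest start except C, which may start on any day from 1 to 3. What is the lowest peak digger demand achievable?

C@1: d1:13  d2:8  d3:5  d4:0  d5:0 → peak 13
C@2: d1:11  d2:8  d3:5  d4:2  d5:0 → peak 11
C@3: d1:11  d2:6  d3:5  d4:2  d5:2 → peak 11
Best is C@2, peak 11.

11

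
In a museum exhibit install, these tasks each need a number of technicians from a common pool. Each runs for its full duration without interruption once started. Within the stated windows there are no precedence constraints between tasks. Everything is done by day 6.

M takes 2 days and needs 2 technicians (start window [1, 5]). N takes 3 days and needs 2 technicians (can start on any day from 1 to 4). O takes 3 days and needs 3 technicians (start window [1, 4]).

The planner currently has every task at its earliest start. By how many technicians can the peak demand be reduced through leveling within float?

Early-start peak: d1:7  d2:7  d3:5  d4:0  d5:0  d6:0 ⇒ 7.
Leveled (M@1, N@1, O@4): d1:4  d2:4  d3:2  d4:3  d5:3  d6:3 ⇒ 4.
Reduction 7 − 4 = 3.

3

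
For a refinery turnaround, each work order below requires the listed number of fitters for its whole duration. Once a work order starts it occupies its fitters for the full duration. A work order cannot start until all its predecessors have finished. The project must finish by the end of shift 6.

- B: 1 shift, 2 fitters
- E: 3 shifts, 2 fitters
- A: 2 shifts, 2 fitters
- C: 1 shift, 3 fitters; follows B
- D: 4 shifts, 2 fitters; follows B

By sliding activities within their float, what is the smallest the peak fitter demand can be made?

Early-start (B@1, E@1, A@1, C@2, D@2) gives peak 9: s1:6  s2:9  s3:4  s4:2  s5:2  s6:0.
Shift A→4, C→6.
Schedule B@1, E@1, A@4, C@6, D@2: s1:4  s2:4  s3:4  s4:4  s5:4  s6:3 — peak 4.
Total fitter-shifts = 23 over 6 shifts ⇒ peak ≥ ⌈23/6⌉ = 4, so 4 is optimal.

4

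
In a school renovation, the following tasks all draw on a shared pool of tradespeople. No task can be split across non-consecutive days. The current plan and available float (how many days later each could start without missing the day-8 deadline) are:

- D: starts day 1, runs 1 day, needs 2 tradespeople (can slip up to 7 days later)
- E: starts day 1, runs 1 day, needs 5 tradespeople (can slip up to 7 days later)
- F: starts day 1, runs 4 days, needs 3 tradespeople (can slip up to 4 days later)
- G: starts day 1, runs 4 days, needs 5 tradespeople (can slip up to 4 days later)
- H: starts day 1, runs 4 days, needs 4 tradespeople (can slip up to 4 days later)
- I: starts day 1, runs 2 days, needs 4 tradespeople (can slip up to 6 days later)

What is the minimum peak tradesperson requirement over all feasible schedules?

Early-start (D@1, E@1, F@1, G@1, H@1, I@1) gives peak 23: d1:23  d2:16  d3:12  d4:12  d5:0  d6:0  d7:0  d8:0.
Shift E→2, G→3, H→5, I→7.
Schedule D@1, E@2, F@1, G@3, H@5, I@7: d1:5  d2:8  d3:8  d4:8  d5:9  d6:9  d7:8  d8:8 — peak 9.

9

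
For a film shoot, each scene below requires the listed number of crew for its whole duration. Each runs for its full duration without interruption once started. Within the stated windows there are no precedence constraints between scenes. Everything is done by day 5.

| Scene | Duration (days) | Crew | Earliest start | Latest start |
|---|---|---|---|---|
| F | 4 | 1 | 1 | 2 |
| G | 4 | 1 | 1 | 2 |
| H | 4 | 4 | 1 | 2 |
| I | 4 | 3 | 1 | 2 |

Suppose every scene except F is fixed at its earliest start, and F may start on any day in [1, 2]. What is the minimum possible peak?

9

F@1: d1:9  d2:9  d3:9  d4:9  d5:0 → peak 9
F@2: d1:8  d2:9  d3:9  d4:9  d5:1 → peak 9
Best is F@1, peak 9.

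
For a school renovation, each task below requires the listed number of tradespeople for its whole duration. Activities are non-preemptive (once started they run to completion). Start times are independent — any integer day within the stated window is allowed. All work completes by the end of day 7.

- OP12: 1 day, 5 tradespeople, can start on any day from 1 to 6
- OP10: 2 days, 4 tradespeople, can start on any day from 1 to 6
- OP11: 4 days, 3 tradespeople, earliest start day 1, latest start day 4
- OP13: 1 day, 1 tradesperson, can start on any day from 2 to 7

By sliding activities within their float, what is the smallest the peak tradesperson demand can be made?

Early-start (OP12@1, OP10@1, OP11@1, OP13@2) gives peak 12: d1:12  d2:8  d3:3  d4:3  d5:0  d6:0  d7:0.
Shift OP10→2, OP11→4.
Schedule OP12@1, OP10@2, OP11@4, OP13@2: d1:5  d2:5  d3:4  d4:3  d5:3  d6:3  d7:3 — peak 5.

5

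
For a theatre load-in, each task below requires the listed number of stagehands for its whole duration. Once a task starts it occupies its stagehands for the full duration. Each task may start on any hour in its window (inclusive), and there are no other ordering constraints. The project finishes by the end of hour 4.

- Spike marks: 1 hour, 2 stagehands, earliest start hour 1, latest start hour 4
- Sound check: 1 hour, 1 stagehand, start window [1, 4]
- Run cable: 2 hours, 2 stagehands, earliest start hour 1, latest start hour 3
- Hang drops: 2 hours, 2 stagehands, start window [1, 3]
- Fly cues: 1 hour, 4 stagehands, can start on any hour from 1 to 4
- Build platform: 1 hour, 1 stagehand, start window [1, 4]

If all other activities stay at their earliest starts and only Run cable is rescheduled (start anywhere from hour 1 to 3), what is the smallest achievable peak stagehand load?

10

Run cable@1: h1:12  h2:4  h3:0  h4:0 → peak 12
Run cable@2: h1:10  h2:4  h3:2  h4:0 → peak 10
Run cable@3: h1:10  h2:2  h3:2  h4:2 → peak 10
Best is Run cable@2, peak 10.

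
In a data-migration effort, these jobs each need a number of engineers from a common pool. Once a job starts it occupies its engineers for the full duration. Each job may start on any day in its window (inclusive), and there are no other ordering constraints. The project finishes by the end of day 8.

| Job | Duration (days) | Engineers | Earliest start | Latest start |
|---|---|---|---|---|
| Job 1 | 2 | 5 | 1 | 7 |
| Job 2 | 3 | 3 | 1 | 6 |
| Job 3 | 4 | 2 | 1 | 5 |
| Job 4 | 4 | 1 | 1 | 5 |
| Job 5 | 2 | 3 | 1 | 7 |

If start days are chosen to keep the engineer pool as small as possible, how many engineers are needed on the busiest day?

Early-start (Job 1@1, Job 2@1, Job 3@1, Job 4@1, Job 5@1) gives peak 14: d1:14  d2:14  d3:6  d4:3  d5:0  d6:0  d7:0  d8:0.
Shift Job 2→3, Job 3→3, Job 5→6.
Schedule Job 1@1, Job 2@3, Job 3@3, Job 4@1, Job 5@6: d1:6  d2:6  d3:6  d4:6  d5:5  d6:5  d7:3  d8:0 — peak 6.

6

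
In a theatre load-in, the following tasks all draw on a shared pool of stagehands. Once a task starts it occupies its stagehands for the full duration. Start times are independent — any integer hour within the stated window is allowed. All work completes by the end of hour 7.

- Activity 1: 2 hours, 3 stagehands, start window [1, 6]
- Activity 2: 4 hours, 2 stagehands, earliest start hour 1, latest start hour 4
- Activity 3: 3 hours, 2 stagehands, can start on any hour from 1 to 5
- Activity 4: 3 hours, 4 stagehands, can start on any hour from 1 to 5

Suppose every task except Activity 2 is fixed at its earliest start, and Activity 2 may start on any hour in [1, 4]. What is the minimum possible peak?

9

Activity 2@1: h1:11  h2:11  h3:8  h4:2  h5:0  h6:0  h7:0 → peak 11
Activity 2@2: h1:9  h2:11  h3:8  h4:2  h5:2  h6:0  h7:0 → peak 11
Activity 2@3: h1:9  h2:9  h3:8  h4:2  h5:2  h6:2  h7:0 → peak 9
Activity 2@4: h1:9  h2:9  h3:6  h4:2  h5:2  h6:2  h7:2 → peak 9
Best is Activity 2@3, peak 9.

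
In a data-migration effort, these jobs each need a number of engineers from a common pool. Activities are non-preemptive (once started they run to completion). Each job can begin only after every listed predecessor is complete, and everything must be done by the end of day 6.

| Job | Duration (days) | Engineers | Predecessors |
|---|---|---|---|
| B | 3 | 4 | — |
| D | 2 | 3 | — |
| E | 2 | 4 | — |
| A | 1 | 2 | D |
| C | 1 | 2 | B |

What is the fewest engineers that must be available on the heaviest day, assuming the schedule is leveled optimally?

Early-start (B@1, D@1, E@1, A@3, C@4) gives peak 11: d1:11  d2:11  d3:6  d4:2  d5:0  d6:0.
Shift E→4.
Schedule B@1, D@1, E@4, A@3, C@4: d1:7  d2:7  d3:6  d4:6  d5:4  d6:0 — peak 7.

7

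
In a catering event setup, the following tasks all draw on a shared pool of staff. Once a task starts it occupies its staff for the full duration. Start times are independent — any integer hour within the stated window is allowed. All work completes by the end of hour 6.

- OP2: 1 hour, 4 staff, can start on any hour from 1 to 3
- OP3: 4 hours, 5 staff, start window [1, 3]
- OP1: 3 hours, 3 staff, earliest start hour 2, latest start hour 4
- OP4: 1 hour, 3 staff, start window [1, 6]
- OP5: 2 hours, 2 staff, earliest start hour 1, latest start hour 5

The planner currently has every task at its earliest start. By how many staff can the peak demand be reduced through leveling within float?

Early-start peak: h1:14  h2:10  h3:8  h4:8  h5:0  h6:0 ⇒ 14.
Leveled (OP2@1, OP3@2, OP1@2, OP4@1, OP5@5): h1:7  h2:8  h3:8  h4:8  h5:7  h6:2 ⇒ 8.
Reduction 14 − 8 = 6.

6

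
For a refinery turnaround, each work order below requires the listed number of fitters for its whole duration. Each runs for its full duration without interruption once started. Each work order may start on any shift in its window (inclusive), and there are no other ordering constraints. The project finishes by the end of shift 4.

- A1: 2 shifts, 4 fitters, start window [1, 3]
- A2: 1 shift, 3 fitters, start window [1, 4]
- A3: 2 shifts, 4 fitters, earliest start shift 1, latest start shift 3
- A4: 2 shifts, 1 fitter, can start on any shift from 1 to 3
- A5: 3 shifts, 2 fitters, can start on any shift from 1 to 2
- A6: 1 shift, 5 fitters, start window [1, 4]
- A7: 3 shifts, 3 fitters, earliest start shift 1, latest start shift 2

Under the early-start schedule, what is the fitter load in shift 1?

22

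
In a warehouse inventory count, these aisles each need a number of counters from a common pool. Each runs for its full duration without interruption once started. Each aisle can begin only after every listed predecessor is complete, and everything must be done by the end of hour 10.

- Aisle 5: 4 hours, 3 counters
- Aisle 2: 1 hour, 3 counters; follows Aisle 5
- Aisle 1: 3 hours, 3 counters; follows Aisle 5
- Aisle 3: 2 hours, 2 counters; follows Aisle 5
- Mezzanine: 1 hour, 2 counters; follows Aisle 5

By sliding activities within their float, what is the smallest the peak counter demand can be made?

4

Early-start (Aisle 5@1, Aisle 2@5, Aisle 1@5, Aisle 3@5, Mezzanine@5) gives peak 10: h1:3  h2:3  h3:3  h4:3  h5:10  h6:5  h7:3  h8:0  h9:0  h10:0.
Shift Aisle 1→6, Aisle 3→9, Mezzanine→9.
Schedule Aisle 5@1, Aisle 2@5, Aisle 1@6, Aisle 3@9, Mezzanine@9: h1:3  h2:3  h3:3  h4:3  h5:3  h6:3  h7:3  h8:3  h9:4  h10:2 — peak 4.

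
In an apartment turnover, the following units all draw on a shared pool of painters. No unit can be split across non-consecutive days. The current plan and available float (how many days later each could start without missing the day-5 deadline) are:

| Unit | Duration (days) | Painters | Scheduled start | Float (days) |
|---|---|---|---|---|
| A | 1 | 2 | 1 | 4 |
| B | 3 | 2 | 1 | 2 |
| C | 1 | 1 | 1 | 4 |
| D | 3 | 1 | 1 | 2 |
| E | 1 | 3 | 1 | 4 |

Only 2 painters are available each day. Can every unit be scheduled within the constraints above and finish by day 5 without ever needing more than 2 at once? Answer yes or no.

no

Total painter-days = 15; over 5 days the average is 15/5 > 2, so some day must exceed 2.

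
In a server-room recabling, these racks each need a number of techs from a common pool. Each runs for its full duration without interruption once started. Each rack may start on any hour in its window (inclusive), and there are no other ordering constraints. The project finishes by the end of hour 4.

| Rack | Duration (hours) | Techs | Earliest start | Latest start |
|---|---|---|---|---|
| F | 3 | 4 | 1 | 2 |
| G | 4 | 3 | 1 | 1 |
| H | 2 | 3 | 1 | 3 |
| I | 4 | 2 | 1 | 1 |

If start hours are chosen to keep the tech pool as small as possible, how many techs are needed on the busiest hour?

Schedule F@1, G@1, H@1, I@1: h1:12  h2:12  h3:9  h4:5 — peak 12.
No arrangement of the 6 feasible schedules does better.

12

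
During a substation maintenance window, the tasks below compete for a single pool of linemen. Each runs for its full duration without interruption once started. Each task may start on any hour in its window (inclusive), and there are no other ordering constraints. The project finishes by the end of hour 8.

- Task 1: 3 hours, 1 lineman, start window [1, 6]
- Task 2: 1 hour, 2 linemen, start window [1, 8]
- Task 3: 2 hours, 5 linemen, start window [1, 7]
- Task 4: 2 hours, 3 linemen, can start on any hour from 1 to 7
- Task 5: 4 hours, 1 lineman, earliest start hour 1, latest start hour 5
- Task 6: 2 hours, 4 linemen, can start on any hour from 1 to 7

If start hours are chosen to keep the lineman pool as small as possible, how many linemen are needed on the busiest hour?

Early-start (Task 1@1, Task 2@1, Task 3@1, Task 4@1, Task 5@1, Task 6@1) gives peak 16: h1:16  h2:14  h3:2  h4:1  h5:0  h6:0  h7:0  h8:0.
Shift Task 3→5, Task 4→2, Task 6→7.
Schedule Task 1@1, Task 2@1, Task 3@5, Task 4@2, Task 5@1, Task 6@7: h1:4  h2:5  h3:5  h4:1  h5:5  h6:5  h7:4  h8:4 — peak 5.
Total lineman-hours = 33 over 8 hours ⇒ peak ≥ ⌈33/8⌉ = 5, so 5 is optimal.

5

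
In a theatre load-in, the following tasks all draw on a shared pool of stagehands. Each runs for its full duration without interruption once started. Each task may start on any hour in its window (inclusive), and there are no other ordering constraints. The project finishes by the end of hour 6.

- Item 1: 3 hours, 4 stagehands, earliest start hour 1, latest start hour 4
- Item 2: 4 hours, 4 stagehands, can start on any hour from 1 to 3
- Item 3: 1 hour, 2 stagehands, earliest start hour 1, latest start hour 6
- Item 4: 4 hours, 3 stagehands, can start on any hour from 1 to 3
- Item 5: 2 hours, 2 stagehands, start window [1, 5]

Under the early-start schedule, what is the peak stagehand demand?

Early-start schedule: Item 1@1, Item 2@1, Item 3@1, Item 4@1, Item 5@1.
Load per hour: hour 1: 15, hour 2: 13, hour 3: 11, hour 4: 7, hour 5: 0, hour 6: 0.
Peak is 15.

15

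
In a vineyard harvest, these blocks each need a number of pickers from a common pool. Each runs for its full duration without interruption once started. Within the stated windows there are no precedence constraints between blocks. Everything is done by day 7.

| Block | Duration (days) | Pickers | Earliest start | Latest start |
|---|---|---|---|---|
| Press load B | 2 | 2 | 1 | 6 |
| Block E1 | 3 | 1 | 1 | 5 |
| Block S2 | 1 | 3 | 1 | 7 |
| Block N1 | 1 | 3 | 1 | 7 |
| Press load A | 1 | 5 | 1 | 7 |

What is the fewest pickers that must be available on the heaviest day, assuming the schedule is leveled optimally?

5

Early-start (Press load B@1, Block E1@1, Block S2@1, Block N1@1, Press load A@1) gives peak 14: d1:14  d2:3  d3:1  d4:0  d5:0  d6:0  d7:0.
Shift Block S2→3, Block N1→4, Press load A→5.
Schedule Press load B@1, Block E1@1, Block S2@3, Block N1@4, Press load A@5: d1:3  d2:3  d3:4  d4:3  d5:5  d6:0  d7:0 — peak 5.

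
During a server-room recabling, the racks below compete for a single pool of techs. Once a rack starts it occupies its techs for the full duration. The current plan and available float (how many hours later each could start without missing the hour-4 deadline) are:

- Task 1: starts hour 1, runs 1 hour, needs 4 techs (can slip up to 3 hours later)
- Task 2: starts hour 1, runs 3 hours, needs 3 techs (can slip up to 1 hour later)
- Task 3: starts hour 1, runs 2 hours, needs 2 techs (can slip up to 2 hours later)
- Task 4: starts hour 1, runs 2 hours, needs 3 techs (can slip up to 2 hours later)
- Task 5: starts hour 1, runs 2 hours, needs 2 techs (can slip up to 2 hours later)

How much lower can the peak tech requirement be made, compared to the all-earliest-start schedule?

7

Early-start peak: h1:14  h2:10  h3:3  h4:0 ⇒ 14.
Leveled (Task 1@1, Task 2@2, Task 3@3, Task 4@1, Task 5@3): h1:7  h2:6  h3:7  h4:7 ⇒ 7.
Reduction 14 − 7 = 7.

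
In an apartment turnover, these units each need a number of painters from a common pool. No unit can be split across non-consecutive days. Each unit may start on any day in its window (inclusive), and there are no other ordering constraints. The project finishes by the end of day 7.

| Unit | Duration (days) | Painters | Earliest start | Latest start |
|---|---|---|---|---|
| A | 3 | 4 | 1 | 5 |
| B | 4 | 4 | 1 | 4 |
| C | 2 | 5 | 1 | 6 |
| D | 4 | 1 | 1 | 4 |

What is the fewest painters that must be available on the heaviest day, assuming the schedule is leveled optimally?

8

Early-start (A@1, B@1, C@1, D@1) gives peak 14: d1:14  d2:14  d3:9  d4:5  d5:0  d6:0  d7:0.
Shift C→5, D→4.
Schedule A@1, B@1, C@5, D@4: d1:8  d2:8  d3:8  d4:5  d5:6  d6:6  d7:1 — peak 8.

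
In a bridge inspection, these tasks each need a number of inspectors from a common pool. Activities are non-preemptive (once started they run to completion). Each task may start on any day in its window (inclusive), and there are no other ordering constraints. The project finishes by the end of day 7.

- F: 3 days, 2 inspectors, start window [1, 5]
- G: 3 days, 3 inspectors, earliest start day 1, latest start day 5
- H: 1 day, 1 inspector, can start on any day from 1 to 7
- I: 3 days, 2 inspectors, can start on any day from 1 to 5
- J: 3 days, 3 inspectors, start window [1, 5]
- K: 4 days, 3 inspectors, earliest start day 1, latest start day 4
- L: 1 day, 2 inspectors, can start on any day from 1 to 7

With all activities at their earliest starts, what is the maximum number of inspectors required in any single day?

16

Early-start schedule: F@1, G@1, H@1, I@1, J@1, K@1, L@1.
Load per day: day 1: 16, day 2: 13, day 3: 13, day 4: 3, day 5: 0, day 6: 0, day 7: 0.
Peak is 16.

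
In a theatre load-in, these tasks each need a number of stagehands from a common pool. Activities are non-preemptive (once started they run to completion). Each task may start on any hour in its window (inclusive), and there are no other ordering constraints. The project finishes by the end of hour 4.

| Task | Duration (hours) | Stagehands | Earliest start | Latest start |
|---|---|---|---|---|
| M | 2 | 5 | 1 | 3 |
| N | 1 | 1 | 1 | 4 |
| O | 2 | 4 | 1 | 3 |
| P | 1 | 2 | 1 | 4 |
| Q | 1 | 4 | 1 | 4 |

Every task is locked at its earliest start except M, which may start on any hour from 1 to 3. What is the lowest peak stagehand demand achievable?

11

M@1: h1:16  h2:9  h3:0  h4:0 → peak 16
M@2: h1:11  h2:9  h3:5  h4:0 → peak 11
M@3: h1:11  h2:4  h3:5  h4:5 → peak 11
Best is M@2, peak 11.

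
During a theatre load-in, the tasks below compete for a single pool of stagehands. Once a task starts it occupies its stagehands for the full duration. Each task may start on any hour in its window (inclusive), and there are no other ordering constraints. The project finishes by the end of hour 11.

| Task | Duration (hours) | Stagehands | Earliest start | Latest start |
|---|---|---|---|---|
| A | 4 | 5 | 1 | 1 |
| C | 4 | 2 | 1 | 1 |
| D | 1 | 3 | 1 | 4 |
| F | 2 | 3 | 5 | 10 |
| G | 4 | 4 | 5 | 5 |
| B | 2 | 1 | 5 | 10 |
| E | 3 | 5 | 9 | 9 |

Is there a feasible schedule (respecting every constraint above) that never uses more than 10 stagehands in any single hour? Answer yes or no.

Schedule A@1, C@1, D@1, F@5, G@5, B@5, E@9: h1:10  h2:7  h3:7  h4:7  h5:8  h6:8  h7:4  h8:4  h9:5  h10:5  h11:5 — peak 10 ≤ 10.

yes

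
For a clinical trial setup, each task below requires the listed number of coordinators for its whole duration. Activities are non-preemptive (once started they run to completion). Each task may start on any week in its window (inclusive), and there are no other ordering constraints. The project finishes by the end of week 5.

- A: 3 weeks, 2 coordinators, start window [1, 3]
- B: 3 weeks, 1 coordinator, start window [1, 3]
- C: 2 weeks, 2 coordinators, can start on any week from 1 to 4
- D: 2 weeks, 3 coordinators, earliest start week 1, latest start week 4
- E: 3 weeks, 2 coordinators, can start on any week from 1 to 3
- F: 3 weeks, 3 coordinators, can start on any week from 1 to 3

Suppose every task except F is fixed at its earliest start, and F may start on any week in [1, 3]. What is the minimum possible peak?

10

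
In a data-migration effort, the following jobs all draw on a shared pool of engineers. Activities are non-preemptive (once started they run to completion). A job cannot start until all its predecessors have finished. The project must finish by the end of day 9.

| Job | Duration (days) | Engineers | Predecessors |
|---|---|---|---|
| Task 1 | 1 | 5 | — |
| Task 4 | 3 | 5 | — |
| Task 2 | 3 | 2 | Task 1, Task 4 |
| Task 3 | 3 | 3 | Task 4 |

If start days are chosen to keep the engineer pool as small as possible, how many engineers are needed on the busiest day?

Early-start (Task 1@1, Task 4@1, Task 2@4, Task 3@4) gives peak 10: d1:10  d2:5  d3:5  d4:5  d5:5  d6:5  d7:0  d8:0  d9:0.
Shift Task 4→2, Task 2→5, Task 3→5.
Schedule Task 1@1, Task 4@2, Task 2@5, Task 3@5: d1:5  d2:5  d3:5  d4:5  d5:5  d6:5  d7:5  d8:0  d9:0 — peak 5.

5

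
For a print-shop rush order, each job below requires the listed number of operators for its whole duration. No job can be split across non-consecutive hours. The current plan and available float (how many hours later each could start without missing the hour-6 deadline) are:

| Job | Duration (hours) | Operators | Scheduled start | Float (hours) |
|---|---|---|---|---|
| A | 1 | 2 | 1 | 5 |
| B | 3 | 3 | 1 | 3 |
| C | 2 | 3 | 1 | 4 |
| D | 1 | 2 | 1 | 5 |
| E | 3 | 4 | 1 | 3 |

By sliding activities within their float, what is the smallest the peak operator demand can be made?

6

Early-start (A@1, B@1, C@1, D@1, E@1) gives peak 14: h1:14  h2:10  h3:7  h4:0  h5:0  h6:0.
Shift C→2, D→4, E→4.
Schedule A@1, B@1, C@2, D@4, E@4: h1:5  h2:6  h3:6  h4:6  h5:4  h6:4 — peak 6.
Total operator-hours = 31 over 6 hours ⇒ peak ≥ ⌈31/6⌉ = 6, so 6 is optimal.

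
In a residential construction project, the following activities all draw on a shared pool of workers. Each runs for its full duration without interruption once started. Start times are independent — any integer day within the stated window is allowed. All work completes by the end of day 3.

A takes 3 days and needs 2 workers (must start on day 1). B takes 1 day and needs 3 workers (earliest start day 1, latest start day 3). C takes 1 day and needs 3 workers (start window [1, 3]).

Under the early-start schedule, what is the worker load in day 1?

8

At early start, day 1 has: A, B, C.
Demand: 2 + 3 + 3 = 8.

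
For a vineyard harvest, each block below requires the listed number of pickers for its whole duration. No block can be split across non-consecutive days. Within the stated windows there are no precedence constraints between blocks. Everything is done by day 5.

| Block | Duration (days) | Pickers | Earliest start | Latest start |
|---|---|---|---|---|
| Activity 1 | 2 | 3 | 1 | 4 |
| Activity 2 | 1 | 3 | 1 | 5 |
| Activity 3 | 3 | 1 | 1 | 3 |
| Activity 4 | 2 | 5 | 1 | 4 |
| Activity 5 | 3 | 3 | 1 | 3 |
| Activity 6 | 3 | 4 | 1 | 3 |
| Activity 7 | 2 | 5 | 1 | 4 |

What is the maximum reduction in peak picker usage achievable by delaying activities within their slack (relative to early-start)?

13

Early-start peak: d1:24  d2:21  d3:8  d4:0  d5:0 ⇒ 24.
Leveled (Activity 1@1, Activity 2@3, Activity 3@1, Activity 4@4, Activity 5@1, Activity 6@1, Activity 7@4): d1:11  d2:11  d3:11  d4:10  d5:10 ⇒ 11.
Reduction 24 − 11 = 13.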